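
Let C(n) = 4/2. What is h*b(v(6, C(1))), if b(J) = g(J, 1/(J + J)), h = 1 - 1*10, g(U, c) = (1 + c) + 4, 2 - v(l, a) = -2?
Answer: -369/8 ≈ -46.125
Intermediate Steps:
C(n) = 2 (C(n) = 4*(½) = 2)
v(l, a) = 4 (v(l, a) = 2 - 1*(-2) = 2 + 2 = 4)
g(U, c) = 5 + c
h = -9 (h = 1 - 10 = -9)
b(J) = 5 + 1/(2*J) (b(J) = 5 + 1/(J + J) = 5 + 1/(2*J))
h*b(v(6, C(1))) = -9*(5 + (½)/4) = -9*(5 + (½)*(¼)) = -9*(5 + ⅛) = -9*41/8 = -369/8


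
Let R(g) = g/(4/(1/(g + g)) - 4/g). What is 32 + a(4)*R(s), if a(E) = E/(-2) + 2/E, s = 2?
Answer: 445/14 ≈ 31.786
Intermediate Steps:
R(g) = g/(-4/g + 8*g) (R(g) = g/(4/(1/(2*g)) - 4/g) = g/(4/((1/(2*g))) - 4/g) = g/(4*(2*g) - 4/g) = g/(8*g - 4/g) = g/(-4/g + 8*g))
a(E) = 2/E - E/2 (a(E) = E*(-½) + 2/E = -E/2 + 2/E = 2/E - E/2)
32 + a(4)*R(s) = 32 + (2/4 - ½*4)*((¼)*2²/(-1 + 2*2²)) = 32 + (2*(¼) - 2)*((¼)*4/(-1 + 2*4)) = 32 + (½ - 2)*((¼)*4/(-1 + 8)) = 32 - 3*4/(8*7) = 32 - 3/2*⅐ = 32 - 3/14 = 445/14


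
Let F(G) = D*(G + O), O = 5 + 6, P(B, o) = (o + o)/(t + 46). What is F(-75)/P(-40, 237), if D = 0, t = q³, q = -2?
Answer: 0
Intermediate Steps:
t = -8 (t = (-2)³ = -8)
P(B, o) = o/19 (P(B, o) = (o + o)/(-8 + 46) = (2*o)/38 = (2*o)*(1/38) = o/19)
O = 11
F(G) = 0 (F(G) = 0*(G + 11) = 0*(11 + G) = 0)
F(-75)/P(-40, 237) = 0/(((1/19)*237)) = 0/(237/19) = 0*(19/237) = 0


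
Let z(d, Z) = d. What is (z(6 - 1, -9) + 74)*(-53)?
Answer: -4187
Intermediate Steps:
(z(6 - 1, -9) + 74)*(-53) = ((6 - 1) + 74)*(-53) = (5 + 74)*(-53) = 79*(-53) = -4187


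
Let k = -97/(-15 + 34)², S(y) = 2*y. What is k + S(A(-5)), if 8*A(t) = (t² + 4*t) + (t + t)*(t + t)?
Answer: 37517/1444 ≈ 25.981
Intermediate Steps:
A(t) = t/2 + 5*t²/8 (A(t) = ((t² + 4*t) + (t + t)*(t + t))/8 = ((t² + 4*t) + (2*t)*(2*t))/8 = ((t² + 4*t) + 4*t²)/8 = (4*t + 5*t²)/8 = t/2 + 5*t²/8)
k = -97/361 (k = -97/(19²) = -97/361 ≈ -0.26870)
k + S(A(-5)) = -97/361 + 2*((⅛)*(-5)*(4 + 5*(-5))) = -97/361 + 2*((⅛)*(-5)*(4 - 25)) = -97/361 + 2*((⅛)*(-5)*(-21)) = -97/361 + 2*(105/8) = -97/361 + 105/4 = 37517/1444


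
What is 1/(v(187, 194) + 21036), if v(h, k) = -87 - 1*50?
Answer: 1/20899 ≈ 4.7849e-5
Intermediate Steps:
v(h, k) = -137 (v(h, k) = -87 - 50 = -137)
1/(v(187, 194) + 21036) = 1/(-137 + 21036) = 1/20899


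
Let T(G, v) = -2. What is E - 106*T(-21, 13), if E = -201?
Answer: 11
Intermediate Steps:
E - 106*T(-21, 13) = -201 - 106*(-2) = -201 + 212 = 11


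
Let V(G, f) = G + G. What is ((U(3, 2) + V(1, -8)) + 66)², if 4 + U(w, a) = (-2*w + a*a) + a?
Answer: 4096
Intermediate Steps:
U(w, a) = -4 + a + a² - 2*w (U(w, a) = -4 + ((-2*w + a*a) + a) = -4 + ((-2*w + a²) + a) = -4 + ((a² - 2*w) + a) = -4 + (a + a² - 2*w) = -4 + a + a² - 2*w)
V(G, f) = 2*G
((U(3, 2) + V(1, -8)) + 66)² = (((-4 + 2 + 2² - 2*3) + 2*1) + 66)² = (((-4 + 2 + 4 - 6) + 2) + 66)² = ((-4 + 2) + 66)² = (-2 + 66)² = 64² = 4096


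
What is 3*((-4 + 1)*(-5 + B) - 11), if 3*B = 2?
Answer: 6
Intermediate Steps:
B = ⅔ (B = (⅓)*2 = ⅔ ≈ 0.66667)
3*((-4 + 1)*(-5 + B) - 11) = 3*((-4 + 1)*(-5 + ⅔) - 11) = 3*(-3*(-13/3) - 11) = 3*(13 - 11) = 3*2 = 6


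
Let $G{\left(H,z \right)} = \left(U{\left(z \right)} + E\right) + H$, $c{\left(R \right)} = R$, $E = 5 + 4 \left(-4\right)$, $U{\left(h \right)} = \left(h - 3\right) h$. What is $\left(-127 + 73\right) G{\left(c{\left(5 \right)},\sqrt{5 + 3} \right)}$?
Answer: $-108 + 324 \sqrt{2} \approx 350.21$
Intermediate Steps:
$U{\left(h \right)} = h \left(-3 + h\right)$ ($U{\left(h \right)} = \left(-3 + h\right) h = h \left(-3 + h\right)$)
$E = -11$ ($E = 5 - 16 = -11$)
$G{\left(H,z \right)} = -11 + H + z \left(-3 + z\right)$ ($G{\left(H,z \right)} = \left(z \left(-3 + z\right) - 11\right) + H = \left(-11 + z \left(-3 + z\right)\right) + H = -11 + H + z \left(-3 + z\right)$)
$\left(-127 + 73\right) G{\left(c{\left(5 \right)},\sqrt{5 + 3} \right)} = \left(-127 + 73\right) \left(-11 + 5 + \sqrt{5 + 3} \left(-3 + \sqrt{5 + 3}\right)\right) = - 54 \left(-11 + 5 + \sqrt{8} \left(-3 + \sqrt{8}\right)\right) = - 54 \left(-11 + 5 + 2 \sqrt{2} \left(-3 + 2 \sqrt{2}\right)\right) = - 54 \left(-6 + 2 \sqrt{2} \left(-3 + 2 \sqrt{2}\right)\right) = 324 - 108 \sqrt{2} \left(-3 + 2 \sqrt{2}\right)$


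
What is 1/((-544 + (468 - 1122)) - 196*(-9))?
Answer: 1/566 ≈ 0.0017668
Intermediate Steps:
1/((-544 + (468 - 1122)) - 196*(-9)) = 1/((-544 - 654) + 1764) = 1/(-1198 + 1764) = 1/566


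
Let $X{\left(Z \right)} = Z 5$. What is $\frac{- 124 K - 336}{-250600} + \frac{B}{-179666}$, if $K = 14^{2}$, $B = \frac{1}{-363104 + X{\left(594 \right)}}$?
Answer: $\frac{5693937502367}{57909932543380} \approx 0.098324$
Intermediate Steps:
$X{\left(Z \right)} = 5 Z$
$B = - \frac{1}{360134}$ ($B = \frac{1}{-363104 + 5 \cdot 594} = \frac{1}{-363104 + 2970} = \frac{1}{-360134} = - \frac{1}{360134} \approx -2.7767 \cdot 10^{-6}$)
$K = 196$
$\frac{- 124 K - 336}{-250600} + \frac{B}{-179666} = \frac{\left(-124\right) 196 - 336}{-250600} - \frac{1}{360134 \left(-179666\right)} = \left(-24304 - 336\right) \left(- \frac{1}{250600}\right) - - \frac{1}{64703835244} = \left(-24640\right) \left(- \frac{1}{250600}\right) + \frac{1}{64703835244} = \frac{88}{895} + \frac{1}{64703835244} = \frac{5693937502367}{57909932543380}$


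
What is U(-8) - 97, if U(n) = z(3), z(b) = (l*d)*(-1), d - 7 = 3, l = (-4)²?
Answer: -257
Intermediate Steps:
l = 16
d = 10 (d = 7 + 3 = 10)
z(b) = -160 (z(b) = (16*10)*(-1) = 160*(-1) = -160)
U(n) = -160
U(-8) - 97 = -160 - 97 = -257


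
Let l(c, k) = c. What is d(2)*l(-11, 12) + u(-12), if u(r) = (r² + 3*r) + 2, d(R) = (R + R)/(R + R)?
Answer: 99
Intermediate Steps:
d(R) = 1 (d(R) = (2*R)/((2*R)) = (2*R)*(1/(2*R)) = 1)
u(r) = 2 + r² + 3*r
d(2)*l(-11, 12) + u(-12) = 1*(-11) + (2 + (-12)² + 3*(-12)) = -11 + (2 + 144 - 36) = -11 + 110 = 99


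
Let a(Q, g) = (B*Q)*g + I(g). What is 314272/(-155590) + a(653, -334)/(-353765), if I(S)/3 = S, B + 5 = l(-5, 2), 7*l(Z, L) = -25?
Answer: -56264542822/7705921489 ≈ -7.3015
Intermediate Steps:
l(Z, L) = -25/7 (l(Z, L) = (⅐)*(-25) = -25/7)
B = -60/7 (B = -5 - 25/7 = -60/7 ≈ -8.5714)
I(S) = 3*S
a(Q, g) = 3*g - 60*Q*g/7 (a(Q, g) = (-60*Q/7)*g + 3*g = -60*Q*g/7 + 3*g = 3*g - 60*Q*g/7)
314272/(-155590) + a(653, -334)/(-353765) = 314272/(-155590) + ((3/7)*(-334)*(7 - 20*653))/(-353765) = 314272*(-1/155590) + ((3/7)*(-334)*(7 - 13060))*(-1/353765) = -157136/77795 + ((3/7)*(-334)*(-13053))*(-1/353765) = -157136/77795 + (13079106/7)*(-1/353765) = -157136/77795 - 13079106/2476355 = -56264542822/7705921489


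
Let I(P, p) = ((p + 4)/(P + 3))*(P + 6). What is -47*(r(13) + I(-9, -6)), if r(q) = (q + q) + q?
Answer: -1786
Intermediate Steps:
I(P, p) = (4 + p)*(6 + P)/(3 + P) (I(P, p) = ((4 + p)/(3 + P))*(6 + P) = (4 + p)*(6 + P)/(3 + P))
r(q) = 3*q (r(q) = 2*q + q = 3*q)
-47*(r(13) + I(-9, -6)) = -47*(3*13 + (24 + 4*(-9) + 6*(-6) - 9*(-6))/(3 - 9)) = -47*(39 + (24 - 36 - 36 + 54)/(-6)) = -47*(39 - ⅙*6) = -47*(39 - 1) = -47*38 = -1786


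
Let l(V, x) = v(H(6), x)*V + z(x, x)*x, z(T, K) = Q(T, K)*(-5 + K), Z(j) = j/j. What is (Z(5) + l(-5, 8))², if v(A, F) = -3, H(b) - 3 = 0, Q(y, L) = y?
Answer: 43264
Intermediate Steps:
H(b) = 3 (H(b) = 3 + 0 = 3)
Z(j) = 1
z(T, K) = T*(-5 + K)
l(V, x) = -3*V + x²*(-5 + x) (l(V, x) = -3*V + (x*(-5 + x))*x = -3*V + x²*(-5 + x))
(Z(5) + l(-5, 8))² = (1 + (-3*(-5) + 8²*(-5 + 8)))² = (1 + (15 + 64*3))² = (1 + (15 + 192))² = (1 + 207)² = 208² = 43264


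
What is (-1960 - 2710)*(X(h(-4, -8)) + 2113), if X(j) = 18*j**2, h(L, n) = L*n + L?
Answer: -75770750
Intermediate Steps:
h(L, n) = L + L*n
(-1960 - 2710)*(X(h(-4, -8)) + 2113) = (-1960 - 2710)*(18*(-4*(1 - 8))**2 + 2113) = -4670*(18*(-4*(-7))**2 + 2113) = -4670*(18*28**2 + 2113) = -4670*(18*784 + 2113) = -4670*(14112 + 2113) = -4670*16225 = -75770750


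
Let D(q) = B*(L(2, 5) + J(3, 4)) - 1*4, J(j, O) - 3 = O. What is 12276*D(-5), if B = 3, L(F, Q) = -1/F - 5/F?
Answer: 98208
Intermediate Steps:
J(j, O) = 3 + O
L(F, Q) = -6/F
D(q) = 8 (D(q) = 3*(-6/2 + (3 + 4)) - 1*4 = 3*(-6*½ + 7) - 4 = 3*(-3 + 7) - 4 = 3*4 - 4 = 12 - 4 = 8)
12276*D(-5) = 12276*8 = 98208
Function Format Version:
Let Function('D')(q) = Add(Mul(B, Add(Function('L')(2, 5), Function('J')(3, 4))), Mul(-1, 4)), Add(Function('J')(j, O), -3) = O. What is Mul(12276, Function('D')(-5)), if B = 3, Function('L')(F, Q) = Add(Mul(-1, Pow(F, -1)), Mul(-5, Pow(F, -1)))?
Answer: 98208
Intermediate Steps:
Function('J')(j, O) = Add(3, O)
Function('L')(F, Q) = Mul(-6, Pow(F, -1))
Function('D')(q) = 8 (Function('D')(q) = Add(Mul(3, Add(Mul(-6, Pow(2, -1)), Add(3, 4))), Mul(-1, 4)) = Add(Mul(3, Add(Mul(-6, Rational(1, 2)), 7)), -4) = Add(Mul(3, Add(-3, 7)), -4) = Add(Mul(3, 4), -4) = Add(12, -4) = 8)
Mul(12276, Function('D')(-5)) = Mul(12276, 8) = 98208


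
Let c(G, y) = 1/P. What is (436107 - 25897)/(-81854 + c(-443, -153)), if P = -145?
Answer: -59480450/11868831 ≈ -5.0115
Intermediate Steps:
c(G, y) = -1/145 (c(G, y) = 1/(-145) = -1/145)
(436107 - 25897)/(-81854 + c(-443, -153)) = (436107 - 25897)/(-81854 - 1/145) = 410210/(-11868831/145) = 410210*(-145/11868831) = -59480450/11868831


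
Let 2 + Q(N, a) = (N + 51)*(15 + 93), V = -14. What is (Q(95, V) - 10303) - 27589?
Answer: -22126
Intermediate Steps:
Q(N, a) = 5506 + 108*N (Q(N, a) = -2 + (N + 51)*(15 + 93) = -2 + (51 + N)*108 = -2 + (5508 + 108*N) = 5506 + 108*N)
(Q(95, V) - 10303) - 27589 = ((5506 + 108*95) - 10303) - 27589 = ((5506 + 10260) - 10303) - 27589 = (15766 - 10303) - 27589 = 5463 - 27589 = -22126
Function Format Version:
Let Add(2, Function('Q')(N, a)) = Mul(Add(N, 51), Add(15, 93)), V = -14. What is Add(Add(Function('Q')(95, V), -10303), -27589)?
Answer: -22126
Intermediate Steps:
Function('Q')(N, a) = Add(5506, Mul(108, N)) (Function('Q')(N, a) = Add(-2, Mul(Add(N, 51), Add(15, 93))) = Add(-2, Mul(Add(51, N), 108)) = Add(-2, Add(5508, Mul(108, N))) = Add(5506, Mul(108, N)))
Add(Add(Function('Q')(95, V), -10303), -27589) = Add(Add(Add(5506, Mul(108, 95)), -10303), -27589) = Add(Add(Add(5506, 10260), -10303), -27589) = Add(Add(15766, -10303), -27589) = Add(5463, -27589) = -22126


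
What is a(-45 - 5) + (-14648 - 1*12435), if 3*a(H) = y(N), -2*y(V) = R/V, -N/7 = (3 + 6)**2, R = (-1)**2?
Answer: -92136365/3402 ≈ -27083.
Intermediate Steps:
R = 1
N = -567 (N = -7*(3 + 6)**2 = -7*9**2 = -7*81 = -567)
y(V) = -1/(2*V)
a(H) = 1/3402 (a(H) = (-1/2/(-567))/3 = (-1/2*(-1/567))/3 = (1/3)*(1/1134) = 1/3402)
a(-45 - 5) + (-14648 - 1*12435) = 1/3402 + (-14648 - 1*12435) = 1/3402 + (-14648 - 12435) = 1/3402 - 27083 = -92136365/3402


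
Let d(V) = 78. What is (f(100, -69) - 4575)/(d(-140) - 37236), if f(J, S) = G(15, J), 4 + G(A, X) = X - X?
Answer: 4579/37158 ≈ 0.12323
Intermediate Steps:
G(A, X) = -4 (G(A, X) = -4 + (X - X) = -4 + 0 = -4)
f(J, S) = -4
(f(100, -69) - 4575)/(d(-140) - 37236) = (-4 - 4575)/(78 - 37236) = -4579/(-37158) = -4579*(-1/37158) = 4579/37158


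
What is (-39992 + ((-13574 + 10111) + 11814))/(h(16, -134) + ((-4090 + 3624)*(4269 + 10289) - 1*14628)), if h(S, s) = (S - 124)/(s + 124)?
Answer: 158205/33993226 ≈ 0.0046540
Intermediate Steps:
h(S, s) = (-124 + S)/(124 + s)
(-39992 + ((-13574 + 10111) + 11814))/(h(16, -134) + ((-4090 + 3624)*(4269 + 10289) - 1*14628)) = (-39992 + ((-13574 + 10111) + 11814))/((-124 + 16)/(124 - 134) + ((-4090 + 3624)*(4269 + 10289) - 1*14628)) = (-39992 + (-3463 + 11814))/(-108/(-10) + (-466*14558 - 14628)) = (-39992 + 8351)/(-⅒*(-108) + (-6784028 - 14628)) = -31641/(54/5 - 6798656) = -31641/(-33993226/5) = -31641*(-5/33993226) = 158205/33993226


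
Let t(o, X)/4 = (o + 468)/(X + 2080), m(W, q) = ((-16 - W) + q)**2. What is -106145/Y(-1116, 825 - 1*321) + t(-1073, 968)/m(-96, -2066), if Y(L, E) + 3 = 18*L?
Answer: 106338793790995/20127681826344 ≈ 5.2832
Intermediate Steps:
m(W, q) = (-16 + q - W)**2
t(o, X) = 4*(468 + o)/(2080 + X) (t(o, X) = 4*((o + 468)/(X + 2080)) = 4*((468 + o)/(2080 + X)) = 4*(468 + o)/(2080 + X))
Y(L, E) = -3 + 18*L
-106145/Y(-1116, 825 - 1*321) + t(-1073, 968)/m(-96, -2066) = -106145/(-3 + 18*(-1116)) + (4*(468 - 1073)/(2080 + 968))/((16 - 96 - 1*(-2066))**2) = -106145/(-3 - 20088) + (4*(-605)/3048)/((16 - 96 + 2066)**2) = -106145/(-20091) + (4*(1/3048)*(-605))/(1986**2) = -106145*(-1/20091) - 605/762/3944196 = 106145/20091 - 605/762*1/3944196 = 106145/20091 - 605/3005477352 = 106338793790995/20127681826344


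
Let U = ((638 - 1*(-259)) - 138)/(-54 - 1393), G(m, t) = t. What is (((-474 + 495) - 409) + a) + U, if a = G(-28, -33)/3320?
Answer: -1866535151/4804040 ≈ -388.53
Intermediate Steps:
a = -33/3320 ≈ -0.0099398
U = -759/1447 (U = ((638 + 259) - 138)/(-1447) = (897 - 138)*(-1/1447) = 759*(-1/1447) = -759/1447 ≈ -0.52453)
(((-474 + 495) - 409) + a) + U = (((-474 + 495) - 409) - 33/3320) - 759/1447 = ((21 - 409) - 33/3320) - 759/1447 = (-388 - 33/3320) - 759/1447 = -1288193/3320 - 759/1447 = -1866535151/4804040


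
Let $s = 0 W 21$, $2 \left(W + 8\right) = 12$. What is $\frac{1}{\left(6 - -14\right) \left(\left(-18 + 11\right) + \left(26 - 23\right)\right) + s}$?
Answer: $- \frac{1}{80} \approx -0.0125$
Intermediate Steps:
$W = -2$ ($W = -8 + \frac{1}{2} \cdot 12 = -8 + 6 = -2$)
$s = 0$ ($s = 0 \left(-2\right) 21 = 0 \cdot 21 = 0$)
$\frac{1}{\left(6 - -14\right) \left(\left(-18 + 11\right) + \left(26 - 23\right)\right) + s} = \frac{1}{\left(6 - -14\right) \left(\left(-18 + 11\right) + \left(26 - 23\right)\right) + 0} = \frac{1}{\left(6 + 14\right) \left(-7 + 3\right) + 0} = \frac{1}{20 \left(-4\right) + 0} = \frac{1}{-80 + 0} = \frac{1}{-80} = - \frac{1}{80}$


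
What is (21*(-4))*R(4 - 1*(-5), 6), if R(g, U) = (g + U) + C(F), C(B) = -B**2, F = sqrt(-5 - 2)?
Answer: -1848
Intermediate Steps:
F = I*sqrt(7) (F = sqrt(-7) = I*sqrt(7) ≈ 2.6458*I)
R(g, U) = 7 + U + g (R(g, U) = (g + U) - (I*sqrt(7))**2 = (U + g) - 1*(-7) = (U + g) + 7 = 7 + U + g)
(21*(-4))*R(4 - 1*(-5), 6) = (21*(-4))*(7 + 6 + (4 - 1*(-5))) = -84*(7 + 6 + (4 + 5)) = -84*(7 + 6 + 9) = -84*22 = -1848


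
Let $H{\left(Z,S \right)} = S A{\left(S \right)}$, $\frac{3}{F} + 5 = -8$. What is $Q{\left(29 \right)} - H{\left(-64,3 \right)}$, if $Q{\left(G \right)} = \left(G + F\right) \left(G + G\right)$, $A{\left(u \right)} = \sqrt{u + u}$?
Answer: $\frac{21692}{13} - 3 \sqrt{6} \approx 1661.3$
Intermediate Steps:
$A{\left(u \right)} = \sqrt{2} \sqrt{u}$ ($A{\left(u \right)} = \sqrt{2 u} = \sqrt{2} \sqrt{u}$)
$F = - \frac{3}{13}$ ($F = \frac{3}{-5 - 8} = \frac{3}{-13} = 3 \left(- \frac{1}{13}\right) = - \frac{3}{13} \approx -0.23077$)
$H{\left(Z,S \right)} = \sqrt{2} S^{\frac{3}{2}}$ ($H{\left(Z,S \right)} = S \sqrt{2} \sqrt{S} = \sqrt{2} S^{\frac{3}{2}}$)
$Q{\left(G \right)} = 2 G \left(- \frac{3}{13} + G\right)$ ($Q{\left(G \right)} = \left(G - \frac{3}{13}\right) \left(G + G\right) = \left(- \frac{3}{13} + G\right) 2 G = 2 G \left(- \frac{3}{13} + G\right)$)
$Q{\left(29 \right)} - H{\left(-64,3 \right)} = \frac{2}{13} \cdot 29 \left(-3 + 13 \cdot 29\right) - \sqrt{2} \cdot 3^{\frac{3}{2}} = \frac{2}{13} \cdot 29 \left(-3 + 377\right) - \sqrt{2} \cdot 3 \sqrt{3} = \frac{2}{13} \cdot 29 \cdot 374 - 3 \sqrt{6} = \frac{21692}{13} - 3 \sqrt{6}$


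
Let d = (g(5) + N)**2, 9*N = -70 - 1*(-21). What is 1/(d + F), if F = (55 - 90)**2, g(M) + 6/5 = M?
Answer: 2025/2486101 ≈ 0.00081453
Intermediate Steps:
g(M) = -6/5 + M
N = -49/9 (N = (-70 - 1*(-21))/9 = (-70 + 21)/9 = (1/9)*(-49) = -49/9 ≈ -5.4444)
F = 1225 (F = (-35)**2 = 1225)
d = 5476/2025 (d = ((-6/5 + 5) - 49/9)**2 = (19/5 - 49/9)**2 = (-74/45)**2 = 5476/2025 ≈ 2.7042)
1/(d + F) = 1/(5476/2025 + 1225) = 1/(2486101/2025) = 2025/2486101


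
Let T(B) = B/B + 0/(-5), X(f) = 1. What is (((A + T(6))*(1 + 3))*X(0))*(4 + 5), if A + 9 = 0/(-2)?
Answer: -288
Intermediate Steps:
T(B) = 1 (T(B) = 1 + 0*(-⅕) = 1 + 0 = 1)
A = -9 (A = -9 + 0/(-2) = -9 + 0*(-½) = -9 + 0 = -9)
(((A + T(6))*(1 + 3))*X(0))*(4 + 5) = (((-9 + 1)*(1 + 3))*1)*(4 + 5) = (-8*4*1)*9 = -32*1*9 = -32*9 = -288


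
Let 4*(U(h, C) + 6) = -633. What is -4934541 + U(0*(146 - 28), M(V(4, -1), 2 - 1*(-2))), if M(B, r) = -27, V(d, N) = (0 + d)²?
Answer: -19738821/4 ≈ -4.9347e+6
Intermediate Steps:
V(d, N) = d²
U(h, C) = -657/4 (U(h, C) = -6 + (¼)*(-633) = -6 - 633/4 = -657/4)
-4934541 + U(0*(146 - 28), M(V(4, -1), 2 - 1*(-2))) = -4934541 - 657/4 = -19738821/4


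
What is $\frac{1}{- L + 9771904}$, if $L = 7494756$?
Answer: $\frac{1}{2277148} \approx 4.3915 \cdot 10^{-7}$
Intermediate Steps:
$\frac{1}{- L + 9771904} = \frac{1}{\left(-1\right) 7494756 + 9771904} = \frac{1}{-7494756 + 9771904} = \frac{1}{2277148}$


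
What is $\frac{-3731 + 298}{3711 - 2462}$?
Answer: $- \frac{3433}{1249} \approx -2.7486$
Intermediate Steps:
$\frac{-3731 + 298}{3711 - 2462} = - \frac{3433}{1249}$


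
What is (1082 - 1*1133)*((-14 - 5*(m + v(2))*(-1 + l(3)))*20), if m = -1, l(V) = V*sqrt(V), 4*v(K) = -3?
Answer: 23205 - 26775*sqrt(3) ≈ -23171.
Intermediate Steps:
v(K) = -3/4 (v(K) = (1/4)*(-3) = -3/4)
l(V) = V**(3/2)
(1082 - 1*1133)*((-14 - 5*(m + v(2))*(-1 + l(3)))*20) = (1082 - 1*1133)*((-14 - 5*(-1 - 3/4)*(-1 + 3**(3/2)))*20) = (1082 - 1133)*((-14 - (-35)*(-1 + 3*sqrt(3))/4)*20) = -51*(-14 - 5*(7/4 - 21*sqrt(3)/4))*20 = -51*(-14 + (-35/4 + 105*sqrt(3)/4))*20 = -51*(-91/4 + 105*sqrt(3)/4)*20 = -51*(-455 + 525*sqrt(3)) = 23205 - 26775*sqrt(3)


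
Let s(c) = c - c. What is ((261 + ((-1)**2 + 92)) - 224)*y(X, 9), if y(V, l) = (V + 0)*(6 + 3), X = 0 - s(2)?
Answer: 0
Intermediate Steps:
s(c) = 0
X = 0 (X = 0 - 1*0 = 0 + 0 = 0)
y(V, l) = 9*V (y(V, l) = V*9 = 9*V)
((261 + ((-1)**2 + 92)) - 224)*y(X, 9) = ((261 + ((-1)**2 + 92)) - 224)*(9*0) = ((261 + (1 + 92)) - 224)*0 = ((261 + 93) - 224)*0 = (354 - 224)*0 = 130*0 = 0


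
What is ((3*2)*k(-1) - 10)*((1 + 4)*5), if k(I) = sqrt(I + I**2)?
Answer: -250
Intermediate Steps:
((3*2)*k(-1) - 10)*((1 + 4)*5) = ((3*2)*sqrt(-(1 - 1)) - 10)*((1 + 4)*5) = (6*sqrt(-1*0) - 10)*(5*5) = (6*sqrt(0) - 10)*25 = (6*0 - 10)*25 = (0 - 10)*25 = -10*25 = -250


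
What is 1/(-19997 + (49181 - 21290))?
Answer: 1/7894 ≈ 0.00012668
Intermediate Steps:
1/(-19997 + (49181 - 21290)) = 1/(-19997 + 27891) = 1/7894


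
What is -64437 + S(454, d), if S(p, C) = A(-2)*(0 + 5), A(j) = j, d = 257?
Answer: -64447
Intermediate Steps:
S(p, C) = -10 (S(p, C) = -2*(0 + 5) = -2*5 = -10)
-64437 + S(454, d) = -64437 - 10 = -64447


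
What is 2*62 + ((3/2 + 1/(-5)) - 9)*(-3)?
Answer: 1471/10 ≈ 147.10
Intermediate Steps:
2*62 + ((3/2 + 1/(-5)) - 9)*(-3) = 124 + ((3*(½) + 1*(-⅕)) - 9)*(-3) = 124 + ((3/2 - ⅕) - 9)*(-3) = 124 + (13/10 - 9)*(-3) = 124 - 77/10*(-3) = 124 + 231/10 = 1471/10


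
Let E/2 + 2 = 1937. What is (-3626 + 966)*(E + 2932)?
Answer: -18093320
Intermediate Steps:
E = 3870 (E = -4 + 2*1937 = -4 + 3874 = 3870)
(-3626 + 966)*(E + 2932) = (-3626 + 966)*(3870 + 2932) = -2660*6802 = -18093320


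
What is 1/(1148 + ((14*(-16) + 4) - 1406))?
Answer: -1/478 ≈ -0.0020920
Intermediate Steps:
1/(1148 + ((14*(-16) + 4) - 1406)) = 1/(1148 + ((-224 + 4) - 1406)) = 1/(1148 + (-220 - 1406)) = 1/(1148 - 1626) = 1/(-478) = -1/478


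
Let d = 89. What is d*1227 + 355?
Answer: 109558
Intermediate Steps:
d*1227 + 355 = 89*1227 + 355 = 109203 + 355 = 109558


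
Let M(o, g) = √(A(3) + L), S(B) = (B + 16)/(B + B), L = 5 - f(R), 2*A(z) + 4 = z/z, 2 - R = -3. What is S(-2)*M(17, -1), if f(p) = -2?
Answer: -7*√22/4 ≈ -8.2082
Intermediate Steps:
R = 5 (R = 2 - 1*(-3) = 2 + 3 = 5)
A(z) = -3/2 (A(z) = -2 + (z/z)/2 = -2 + (½)*1 = -2 + ½ = -3/2)
L = 7 (L = 5 - 1*(-2) = 5 + 2 = 7)
S(B) = (16 + B)/(2*B) (S(B) = (16 + B)/((2*B)) = (16 + B)*(1/(2*B)) = (16 + B)/(2*B))
M(o, g) = √22/2 (M(o, g) = √(-3/2 + 7) = √(11/2) = √22/2)
S(-2)*M(17, -1) = ((½)*(16 - 2)/(-2))*(√22/2) = ((½)*(-½)*14)*(√22/2) = -7*√22/4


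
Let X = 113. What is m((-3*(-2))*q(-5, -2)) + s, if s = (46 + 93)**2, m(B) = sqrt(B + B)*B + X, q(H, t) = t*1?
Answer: 19434 - 24*I*sqrt(6) ≈ 19434.0 - 58.788*I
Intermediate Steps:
q(H, t) = t
m(B) = 113 + sqrt(2)*B**(3/2) (m(B) = sqrt(B + B)*B + 113 = sqrt(2*B)*B + 113 = (sqrt(2)*sqrt(B))*B + 113 = sqrt(2)*B**(3/2) + 113 = 113 + sqrt(2)*B**(3/2))
s = 19321 (s = 139**2 = 19321)
m((-3*(-2))*q(-5, -2)) + s = (113 + sqrt(2)*(-3*(-2)*(-2))**(3/2)) + 19321 = (113 + sqrt(2)*(6*(-2))**(3/2)) + 19321 = (113 + sqrt(2)*(-12)**(3/2)) + 19321 = (113 + sqrt(2)*(-24*I*sqrt(3))) + 19321 = (113 - 24*I*sqrt(6)) + 19321 = 19434 - 24*I*sqrt(6)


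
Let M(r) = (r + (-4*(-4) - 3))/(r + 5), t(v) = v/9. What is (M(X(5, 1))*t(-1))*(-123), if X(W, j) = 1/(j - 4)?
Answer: 779/21 ≈ 37.095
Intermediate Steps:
t(v) = v/9 (t(v) = v*(⅑) = v/9)
X(W, j) = 1/(-4 + j)
M(r) = (13 + r)/(5 + r) (M(r) = (r + (16 - 3))/(5 + r) = (r + 13)/(5 + r) = (13 + r)/(5 + r))
(M(X(5, 1))*t(-1))*(-123) = (((13 + 1/(-4 + 1))/(5 + 1/(-4 + 1)))*((⅑)*(-1)))*(-123) = (((13 + 1/(-3))/(5 + 1/(-3)))*(-⅑))*(-123) = (((13 - ⅓)/(5 - ⅓))*(-⅑))*(-123) = (((38/3)/(14/3))*(-⅑))*(-123) = (((3/14)*(38/3))*(-⅑))*(-123) = ((19/7)*(-⅑))*(-123) = -19/63*(-123) = 779/21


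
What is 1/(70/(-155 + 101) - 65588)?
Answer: -27/1770911 ≈ -1.5246e-5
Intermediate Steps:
1/(70/(-155 + 101) - 65588) = 1/(70/(-54) - 65588) = 1/(-1/54*70 - 65588) = 1/(-35/27 - 65588) = 1/(-1770911/27) = -27/1770911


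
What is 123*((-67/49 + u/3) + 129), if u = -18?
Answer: 733080/49 ≈ 14961.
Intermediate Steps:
123*((-67/49 + u/3) + 129) = 123*((-67/49 - 18/3) + 129) = 123*((-67*1/49 - 18*1/3) + 129) = 123*((-67/49 - 6) + 129) = 123*(-361/49 + 129) = 123*(5960/49) = 733080/49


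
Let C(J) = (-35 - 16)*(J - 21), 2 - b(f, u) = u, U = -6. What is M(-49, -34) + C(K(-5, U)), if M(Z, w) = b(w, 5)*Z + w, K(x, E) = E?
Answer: 1490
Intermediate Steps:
b(f, u) = 2 - u
C(J) = 1071 - 51*J (C(J) = -51*(-21 + J) = 1071 - 51*J)
M(Z, w) = w - 3*Z (M(Z, w) = (2 - 1*5)*Z + w = (2 - 5)*Z + w = -3*Z + w = w - 3*Z)
M(-49, -34) + C(K(-5, U)) = (-34 - 3*(-49)) + (1071 - 51*(-6)) = (-34 + 147) + (1071 + 306) = 113 + 1377 = 1490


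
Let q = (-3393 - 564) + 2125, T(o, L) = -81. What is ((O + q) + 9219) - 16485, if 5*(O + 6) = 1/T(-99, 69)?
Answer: -3687121/405 ≈ -9104.0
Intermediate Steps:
O = -2431/405 (O = -6 + (⅕)/(-81) = -6 + (⅕)*(-1/81) = -6 - 1/405 = -2431/405 ≈ -6.0025)
q = -1832 (q = -3957 + 2125 = -1832)
((O + q) + 9219) - 16485 = ((-2431/405 - 1832) + 9219) - 16485 = (-744391/405 + 9219) - 16485 = 2989304/405 - 16485 = -3687121/405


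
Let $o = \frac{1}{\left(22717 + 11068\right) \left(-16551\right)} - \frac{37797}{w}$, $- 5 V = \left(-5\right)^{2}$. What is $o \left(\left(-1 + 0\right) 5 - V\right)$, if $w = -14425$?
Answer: $0$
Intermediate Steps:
$V = -5$ ($V = - \frac{\left(-5\right)^{2}}{5} = \left(- \frac{1}{5}\right) 25 = -5$)
$o = \frac{4227031536394}{1613221418475}$ ($o = \frac{1}{\left(22717 + 11068\right) \left(-16551\right)} - \frac{37797}{-14425} = \frac{1}{33785} \left(- \frac{1}{16551}\right) - - \frac{37797}{14425} = \frac{1}{33785} \left(- \frac{1}{16551}\right) + \frac{37797}{14425} = - \frac{1}{559175535} + \frac{37797}{14425} = \frac{4227031536394}{1613221418475} \approx 2.6202$)
$o \left(\left(-1 + 0\right) 5 - V\right) = \frac{4227031536394 \left(\left(-1 + 0\right) 5 - -5\right)}{1613221418475} = \frac{4227031536394 \left(\left(-1\right) 5 + 5\right)}{1613221418475} = \frac{4227031536394 \left(-5 + 5\right)}{1613221418475} = \frac{4227031536394}{1613221418475} \cdot 0 = 0$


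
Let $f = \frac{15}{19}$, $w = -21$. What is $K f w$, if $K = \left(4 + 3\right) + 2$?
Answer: $- \frac{2835}{19} \approx -149.21$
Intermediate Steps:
$f = \frac{15}{19}$ ($f = 15 \cdot \frac{1}{19} = \frac{15}{19} \approx 0.78947$)
$K = 9$ ($K = 7 + 2 = 9$)
$K f w = 9 \cdot \frac{15}{19} \left(-21\right) = \frac{135}{19} \left(-21\right) = - \frac{2835}{19}$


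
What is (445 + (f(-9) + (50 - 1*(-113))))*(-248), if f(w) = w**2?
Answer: -170872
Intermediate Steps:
(445 + (f(-9) + (50 - 1*(-113))))*(-248) = (445 + ((-9)**2 + (50 - 1*(-113))))*(-248) = (445 + (81 + (50 + 113)))*(-248) = (445 + (81 + 163))*(-248) = (445 + 244)*(-248) = 689*(-248) = -170872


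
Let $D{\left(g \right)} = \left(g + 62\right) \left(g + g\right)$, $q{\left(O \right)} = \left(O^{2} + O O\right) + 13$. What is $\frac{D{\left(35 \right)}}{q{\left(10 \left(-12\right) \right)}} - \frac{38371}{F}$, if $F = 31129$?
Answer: $- \frac{894217713}{896919877} \approx -0.99699$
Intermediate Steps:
$q{\left(O \right)} = 13 + 2 O^{2}$ ($q{\left(O \right)} = \left(O^{2} + O^{2}\right) + 13 = 2 O^{2} + 13 = 13 + 2 O^{2}$)
$D{\left(g \right)} = 2 g \left(62 + g\right)$ ($D{\left(g \right)} = \left(62 + g\right) 2 g = 2 g \left(62 + g\right)$)
$\frac{D{\left(35 \right)}}{q{\left(10 \left(-12\right) \right)}} - \frac{38371}{F} = \frac{2 \cdot 35 \left(62 + 35\right)}{13 + 2 \left(10 \left(-12\right)\right)^{2}} - \frac{38371}{31129} = \frac{2 \cdot 35 \cdot 97}{13 + 2 \left(-120\right)^{2}} - \frac{38371}{31129} = \frac{6790}{13 + 2 \cdot 14400} - \frac{38371}{31129} = \frac{6790}{13 + 28800} - \frac{38371}{31129} = \frac{6790}{28813} - \frac{38371}{31129} = - \frac{894217713}{896919877}$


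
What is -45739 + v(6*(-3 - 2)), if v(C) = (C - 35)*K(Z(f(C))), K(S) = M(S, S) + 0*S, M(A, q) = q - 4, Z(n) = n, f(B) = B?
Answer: -43529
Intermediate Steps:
M(A, q) = -4 + q
K(S) = -4 + S (K(S) = (-4 + S) + 0*S = (-4 + S) + 0 = -4 + S)
v(C) = (-35 + C)*(-4 + C) (v(C) = (C - 35)*(-4 + C) = (-35 + C)*(-4 + C))
-45739 + v(6*(-3 - 2)) = -45739 + (-35 + 6*(-3 - 2))*(-4 + 6*(-3 - 2)) = -45739 + (-35 + 6*(-5))*(-4 + 6*(-5)) = -45739 + (-35 - 30)*(-4 - 30) = -45739 - 65*(-34) = -45739 + 2210 = -43529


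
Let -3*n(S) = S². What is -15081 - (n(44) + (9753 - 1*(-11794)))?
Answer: -107948/3 ≈ -35983.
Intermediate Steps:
n(S) = -S²/3
-15081 - (n(44) + (9753 - 1*(-11794))) = -15081 - (-⅓*44² + (9753 - 1*(-11794))) = -15081 - (-⅓*1936 + (9753 + 11794)) = -15081 - (-1936/3 + 21547) = -15081 - 1*62705/3 = -15081 - 62705/3 = -107948/3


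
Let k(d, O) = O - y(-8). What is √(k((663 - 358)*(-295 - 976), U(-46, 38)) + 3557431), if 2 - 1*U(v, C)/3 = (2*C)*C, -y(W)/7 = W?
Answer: √3548717 ≈ 1883.8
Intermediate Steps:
y(W) = -7*W
U(v, C) = 6 - 6*C² (U(v, C) = 6 - 3*2*C*C = 6 - 6*C²)
k(d, O) = -56 + O (k(d, O) = O - (-7)*(-8) = O - 1*56 = O - 56 = -56 + O)
√(k((663 - 358)*(-295 - 976), U(-46, 38)) + 3557431) = √((-56 + (6 - 6*38²)) + 3557431) = √((-56 + (6 - 6*1444)) + 3557431) = √((-56 + (6 - 8664)) + 3557431) = √((-56 - 8658) + 3557431) = √(-8714 + 3557431) = √3548717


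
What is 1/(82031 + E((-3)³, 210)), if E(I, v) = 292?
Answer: 1/82323 ≈ 1.2147e-5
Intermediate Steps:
1/(82031 + E((-3)³, 210)) = 1/(82031 + 292) = 1/82323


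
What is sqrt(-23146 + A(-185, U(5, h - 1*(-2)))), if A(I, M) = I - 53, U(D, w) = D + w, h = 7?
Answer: 2*I*sqrt(5846) ≈ 152.92*I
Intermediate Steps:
A(I, M) = -53 + I
sqrt(-23146 + A(-185, U(5, h - 1*(-2)))) = sqrt(-23146 + (-53 - 185)) = sqrt(-23146 - 238) = sqrt(-23384) = 2*I*sqrt(5846)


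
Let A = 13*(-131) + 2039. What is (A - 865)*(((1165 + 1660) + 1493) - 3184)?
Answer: -599886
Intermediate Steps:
A = 336 (A = -1703 + 2039 = 336)
(A - 865)*(((1165 + 1660) + 1493) - 3184) = (336 - 865)*(((1165 + 1660) + 1493) - 3184) = -529*((2825 + 1493) - 3184) = -529*(4318 - 3184) = -529*1134 = -599886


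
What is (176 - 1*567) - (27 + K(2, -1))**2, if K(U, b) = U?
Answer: -1232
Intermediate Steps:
(176 - 1*567) - (27 + K(2, -1))**2 = (176 - 1*567) - (27 + 2)**2 = (176 - 567) - 1*29**2 = -391 - 1*841 = -391 - 841 = -1232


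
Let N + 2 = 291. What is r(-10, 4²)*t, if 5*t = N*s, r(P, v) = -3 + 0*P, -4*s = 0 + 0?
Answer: 0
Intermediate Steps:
N = 289 (N = -2 + 291 = 289)
s = 0 (s = -(0 + 0)/4 = -¼*0 = 0)
r(P, v) = -3 (r(P, v) = -3 + 0 = -3)
t = 0 (t = (289*0)/5 = (⅕)*0 = 0)
r(-10, 4²)*t = -3*0 = 0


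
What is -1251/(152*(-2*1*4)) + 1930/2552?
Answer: 692429/387904 ≈ 1.7851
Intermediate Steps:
-1251/(152*(-2*1*4)) + 1930/2552 = -1251/(152*(-2*4)) + 1930*(1/2552) = -1251/(152*(-8)) + 965/1276 = -1251/(-1216) + 965/1276 = -1251*(-1/1216) + 965/1276 = 1251/1216 + 965/1276 = 692429/387904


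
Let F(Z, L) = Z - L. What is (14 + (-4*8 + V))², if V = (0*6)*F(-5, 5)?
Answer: 324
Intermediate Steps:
V = 0 (V = (0*6)*(-5 - 1*5) = 0*(-5 - 5) = 0*(-10) = 0)
(14 + (-4*8 + V))² = (14 + (-4*8 + 0))² = (14 + (-32 + 0))² = (14 - 32)² = (-18)² = 324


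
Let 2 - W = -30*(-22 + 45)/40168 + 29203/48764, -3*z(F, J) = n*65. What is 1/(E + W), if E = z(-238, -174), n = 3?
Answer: -61211011/3891899285 ≈ -0.015728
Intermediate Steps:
z(F, J) = -65
E = -65
W = 86816430/61211011 (W = 2 - (-30*(-22 + 45)/40168 + 29203/48764) = 2 - (-30*23*(1/40168) + 29203*(1/48764)) = 2 - (-690*1/40168 + 29203/48764) = 2 - (-345/20084 + 29203/48764) = 2 - 1*35605592/61211011 = 2 - 35605592/61211011 = 86816430/61211011 ≈ 1.4183)
1/(E + W) = 1/(-65 + 86816430/61211011) = 1/(-3891899285/61211011) = -61211011/3891899285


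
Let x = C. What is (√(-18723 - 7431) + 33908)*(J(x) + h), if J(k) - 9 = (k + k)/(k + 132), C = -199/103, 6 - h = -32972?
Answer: 14984841761428/13397 + 1325779323*I*√2906/13397 ≈ 1.1185e+9 + 5.3347e+6*I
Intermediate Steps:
h = 32978 (h = 6 - 1*(-32972) = 6 + 32972 = 32978)
C = -199/103 (C = -199*1/103 = -199/103 ≈ -1.9320)
x = -199/103 ≈ -1.9320
J(k) = 9 + 2*k/(132 + k) (J(k) = 9 + (k + k)/(k + 132) = 9 + (2*k)/(132 + k) = 9 + 2*k/(132 + k))
(√(-18723 - 7431) + 33908)*(J(x) + h) = (√(-18723 - 7431) + 33908)*(11*(108 - 199/103)/(132 - 199/103) + 32978) = (√(-26154) + 33908)*(11*(10925/103)/(13397/103) + 32978) = (3*I*√2906 + 33908)*(11*(103/13397)*(10925/103) + 32978) = (33908 + 3*I*√2906)*(120175/13397 + 32978) = (33908 + 3*I*√2906)*(441926441/13397) = 14984841761428/13397 + 1325779323*I*√2906/13397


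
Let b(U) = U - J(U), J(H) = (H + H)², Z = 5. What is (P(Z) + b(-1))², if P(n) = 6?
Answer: 1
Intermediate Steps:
J(H) = 4*H² (J(H) = (2*H)² = 4*H²)
b(U) = U - 4*U²
(P(Z) + b(-1))² = (6 - (1 - 4*(-1)))² = (6 - (1 + 4))² = (6 - 1*5)² = (6 - 5)² = 1² = 1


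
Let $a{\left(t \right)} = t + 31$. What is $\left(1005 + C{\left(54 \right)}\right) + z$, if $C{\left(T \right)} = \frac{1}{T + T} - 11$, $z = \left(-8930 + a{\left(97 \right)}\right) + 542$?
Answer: $- \frac{784727}{108} \approx -7266.0$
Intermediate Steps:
$a{\left(t \right)} = 31 + t$
$z = -8260$ ($z = \left(-8930 + \left(31 + 97\right)\right) + 542 = \left(-8930 + 128\right) + 542 = -8802 + 542 = -8260$)
$C{\left(T \right)} = -11 + \frac{1}{2 T}$ ($C{\left(T \right)} = \frac{1}{2 T} - 11 = -11 + \frac{1}{2 T}$)
$\left(1005 + C{\left(54 \right)}\right) + z = \left(1005 - \left(11 - \frac{1}{2 \cdot 54}\right)\right) - 8260 = \left(1005 + \left(-11 + \frac{1}{2} \cdot \frac{1}{54}\right)\right) - 8260 = \left(1005 + \left(-11 + \frac{1}{108}\right)\right) - 8260 = \left(1005 - \frac{1187}{108}\right) - 8260 = \frac{107353}{108} - 8260 = - \frac{784727}{108}$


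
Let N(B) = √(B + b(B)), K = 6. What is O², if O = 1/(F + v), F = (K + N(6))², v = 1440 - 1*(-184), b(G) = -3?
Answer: 2766001/7645982628769 - 39912*√3/7645982628769 ≈ 3.5272e-7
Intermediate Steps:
v = 1624 (v = 1440 + 184 = 1624)
N(B) = √(-3 + B) (N(B) = √(B - 3) = √(-3 + B))
F = (6 + √3)² (F = (6 + √(-3 + 6))² = (6 + √3)² ≈ 59.785)
O = 1/(1624 + (6 + √3)²) (O = 1/((6 + √3)² + 1624) = 1/(1624 + (6 + √3)²) ≈ 0.00059390)
O² = (1663/2765137 - 12*√3/2765137)²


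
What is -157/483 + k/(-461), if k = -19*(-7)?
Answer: -136616/222663 ≈ -0.61355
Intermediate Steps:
k = 133
-157/483 + k/(-461) = -157/483 + 133/(-461) = -157*1/483 + 133*(-1/461) = -157/483 - 133/461 = -136616/222663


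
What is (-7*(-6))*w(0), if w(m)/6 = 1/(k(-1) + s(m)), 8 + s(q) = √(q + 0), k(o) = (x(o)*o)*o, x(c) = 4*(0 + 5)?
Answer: 21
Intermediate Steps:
x(c) = 20 (x(c) = 4*5 = 20)
k(o) = 20*o² (k(o) = (20*o)*o = 20*o²)
s(q) = -8 + √q (s(q) = -8 + √(q + 0) = -8 + √q)
w(m) = 6/(12 + √m) (w(m) = 6/(20*(-1)² + (-8 + √m)) = 6/(20*1 + (-8 + √m)) = 6/(20 + (-8 + √m)) = 6/(12 + √m))
(-7*(-6))*w(0) = (-7*(-6))*(6/(12 + √0)) = 42*(6/(12 + 0)) = 42*(6/12) = 42*(6*(1/12)) = 42*(½) = 21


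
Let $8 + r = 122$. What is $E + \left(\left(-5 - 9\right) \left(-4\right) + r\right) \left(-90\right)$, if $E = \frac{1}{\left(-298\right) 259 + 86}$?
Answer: $- \frac{1179568801}{77096} \approx -15300.0$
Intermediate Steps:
$r = 114$ ($r = -8 + 122 = 114$)
$E = - \frac{1}{77096}$ ($E = \frac{1}{-77182 + 86} = \frac{1}{-77096} = - \frac{1}{77096} \approx -1.2971 \cdot 10^{-5}$)
$E + \left(\left(-5 - 9\right) \left(-4\right) + r\right) \left(-90\right) = - \frac{1}{77096} + \left(\left(-5 - 9\right) \left(-4\right) + 114\right) \left(-90\right) = - \frac{1}{77096} + \left(\left(-14\right) \left(-4\right) + 114\right) \left(-90\right) = - \frac{1}{77096} + \left(56 + 114\right) \left(-90\right) = - \frac{1}{77096} + 170 \left(-90\right) = - \frac{1}{77096} - 15300 = - \frac{1179568801}{77096}$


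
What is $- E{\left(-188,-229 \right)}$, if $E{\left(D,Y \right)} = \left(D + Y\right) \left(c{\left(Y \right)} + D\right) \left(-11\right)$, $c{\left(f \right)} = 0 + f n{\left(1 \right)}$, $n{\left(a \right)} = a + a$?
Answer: $2963202$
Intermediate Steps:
$n{\left(a \right)} = 2 a$
$c{\left(f \right)} = 2 f$ ($c{\left(f \right)} = 0 + f 2 \cdot 1 = 0 + f 2 = 0 + 2 f = 2 f$)
$E{\left(D,Y \right)} = - 11 \left(D + Y\right) \left(D + 2 Y\right)$ ($E{\left(D,Y \right)} = \left(D + Y\right) \left(2 Y + D\right) \left(-11\right) = \left(D + Y\right) \left(D + 2 Y\right) \left(-11\right) = - 11 \left(D + Y\right) \left(D + 2 Y\right)$)
$- E{\left(-188,-229 \right)} = - (- 22 \left(-229\right)^{2} - 11 \left(-188\right)^{2} - \left(-6204\right) \left(-229\right)) = - (\left(-22\right) 52441 - 388784 - 1420716) = - (-1153702 - 388784 - 1420716) = \left(-1\right) \left(-2963202\right) = 2963202$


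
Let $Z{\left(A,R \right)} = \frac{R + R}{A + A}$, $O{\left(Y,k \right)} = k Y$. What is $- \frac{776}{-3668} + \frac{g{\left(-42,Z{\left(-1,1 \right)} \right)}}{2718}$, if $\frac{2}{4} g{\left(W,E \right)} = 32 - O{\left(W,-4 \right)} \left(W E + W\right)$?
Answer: $\frac{292990}{1246203} \approx 0.23511$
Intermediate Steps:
$O{\left(Y,k \right)} = Y k$
$Z{\left(A,R \right)} = \frac{R}{A}$ ($Z{\left(A,R \right)} = \frac{2 R}{2 A} = 2 R \frac{1}{2 A} = \frac{R}{A}$)
$g{\left(W,E \right)} = 64 + 8 W \left(W + E W\right)$ ($g{\left(W,E \right)} = 2 \left(32 - W \left(-4\right) \left(W E + W\right)\right) = 2 \left(32 - - 4 W \left(E W + W\right)\right) = 2 \left(32 - - 4 W \left(W + E W\right)\right) = 2 \left(32 + 4 W \left(W + E W\right)\right) = 64 + 8 W \left(W + E W\right)$)
$- \frac{776}{-3668} + \frac{g{\left(-42,Z{\left(-1,1 \right)} \right)}}{2718} = - \frac{776}{-3668} + \frac{64 + 8 \left(-42\right)^{2} + 8 \cdot 1 \frac{1}{-1} \left(-42\right)^{2}}{2718} = \left(-776\right) \left(- \frac{1}{3668}\right) + \left(64 + 8 \cdot 1764 + 8 \cdot 1 \left(-1\right) 1764\right) \frac{1}{2718} = \frac{194}{917} + \left(64 + 14112 + 8 \left(-1\right) 1764\right) \frac{1}{2718} = \frac{194}{917} + \left(64 + 14112 - 14112\right) \frac{1}{2718} = \frac{194}{917} + 64 \cdot \frac{1}{2718} = \frac{194}{917} + \frac{32}{1359} = \frac{292990}{1246203}$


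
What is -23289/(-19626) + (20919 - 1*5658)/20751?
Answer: 86975825/45251014 ≈ 1.9221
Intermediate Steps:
-23289/(-19626) + (20919 - 1*5658)/20751 = -23289*(-1/19626) + (20919 - 5658)*(1/20751) = 7763/6542 + 15261*(1/20751) = 7763/6542 + 5087/6917 = 86975825/45251014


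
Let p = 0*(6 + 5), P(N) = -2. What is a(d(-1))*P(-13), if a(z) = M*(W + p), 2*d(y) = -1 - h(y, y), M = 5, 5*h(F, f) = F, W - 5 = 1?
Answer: -60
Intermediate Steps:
W = 6 (W = 5 + 1 = 6)
h(F, f) = F/5
p = 0 (p = 0*11 = 0)
d(y) = -½ - y/10 (d(y) = (-1 - y/5)/2 = -½ - y/10)
a(z) = 30 (a(z) = 5*(6 + 0) = 5*6 = 30)
a(d(-1))*P(-13) = 30*(-2) = -60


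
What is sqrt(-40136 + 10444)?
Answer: 2*I*sqrt(7423) ≈ 172.31*I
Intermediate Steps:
sqrt(-40136 + 10444) = sqrt(-29692) = 2*I*sqrt(7423)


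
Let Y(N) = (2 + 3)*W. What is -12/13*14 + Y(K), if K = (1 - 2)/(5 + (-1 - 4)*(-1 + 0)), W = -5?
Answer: -493/13 ≈ -37.923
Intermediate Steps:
K = -1/10 (K = -1/(5 - 5*(-1)) = -1/(5 + 5) = -1/10 ≈ -0.10000)
Y(N) = -25 (Y(N) = (2 + 3)*(-5) = 5*(-5) = -25)
-12/13*14 + Y(K) = -12/13*14 - 25 = -168/13 - 25 = -493/13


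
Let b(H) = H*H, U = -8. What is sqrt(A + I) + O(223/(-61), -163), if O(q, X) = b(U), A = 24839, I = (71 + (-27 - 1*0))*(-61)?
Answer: 64 + sqrt(22155) ≈ 212.85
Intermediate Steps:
I = -2684 (I = (71 + (-27 + 0))*(-61) = (71 - 27)*(-61) = 44*(-61) = -2684)
b(H) = H**2
O(q, X) = 64 (O(q, X) = (-8)**2 = 64)
sqrt(A + I) + O(223/(-61), -163) = sqrt(24839 - 2684) + 64 = sqrt(22155) + 64 = 64 + sqrt(22155)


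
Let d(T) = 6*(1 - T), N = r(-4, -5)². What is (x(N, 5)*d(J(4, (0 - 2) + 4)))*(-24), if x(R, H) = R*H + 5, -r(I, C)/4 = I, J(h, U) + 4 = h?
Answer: -185040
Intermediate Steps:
J(h, U) = -4 + h
r(I, C) = -4*I
N = 256 (N = (-4*(-4))² = 16² = 256)
x(R, H) = 5 + H*R (x(R, H) = H*R + 5 = 5 + H*R)
d(T) = 6 - 6*T
(x(N, 5)*d(J(4, (0 - 2) + 4)))*(-24) = ((5 + 5*256)*(6 - 6*(-4 + 4)))*(-24) = ((5 + 1280)*(6 - 6*0))*(-24) = (1285*(6 + 0))*(-24) = (1285*6)*(-24) = 7710*(-24) = -185040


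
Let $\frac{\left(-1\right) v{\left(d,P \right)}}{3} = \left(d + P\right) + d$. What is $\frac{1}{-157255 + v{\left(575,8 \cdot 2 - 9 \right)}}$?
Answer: $- \frac{1}{160726} \approx -6.2218 \cdot 10^{-6}$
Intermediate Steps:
$v{\left(d,P \right)} = - 6 d - 3 P$ ($v{\left(d,P \right)} = - 3 \left(\left(d + P\right) + d\right) = - 3 \left(\left(P + d\right) + d\right) = - 3 \left(P + 2 d\right) = - 6 d - 3 P$)
$\frac{1}{-157255 + v{\left(575,8 \cdot 2 - 9 \right)}} = \frac{1}{-157255 - \left(3450 + 3 \left(8 \cdot 2 - 9\right)\right)} = \frac{1}{-157255 - \left(3450 + 3 \left(16 - 9\right)\right)} = \frac{1}{-157255 - 3471} = \frac{1}{-160726} = - \frac{1}{160726}$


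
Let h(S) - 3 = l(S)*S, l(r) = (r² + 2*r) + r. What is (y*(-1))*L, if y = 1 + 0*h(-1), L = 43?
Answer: -43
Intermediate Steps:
l(r) = r² + 3*r
h(S) = 3 + S²*(3 + S) (h(S) = 3 + (S*(3 + S))*S = 3 + S²*(3 + S))
y = 1 (y = 1 + 0*(3 + (-1)²*(3 - 1)) = 1 + 0*(3 + 1*2) = 1 + 0*(3 + 2) = 1 + 0*5 = 1 + 0 = 1)
(y*(-1))*L = (1*(-1))*43 = -1*43 = -43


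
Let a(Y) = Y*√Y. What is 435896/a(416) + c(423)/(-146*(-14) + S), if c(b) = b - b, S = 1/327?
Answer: 54487*√26/5408 ≈ 51.374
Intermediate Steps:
S = 1/327 ≈ 0.0030581
a(Y) = Y^(3/2)
c(b) = 0
435896/a(416) + c(423)/(-146*(-14) + S) = 435896/(416^(3/2)) + 0/(-146*(-14) + 1/327) = 435896/((1664*√26)) + 0/(2044 + 1/327) = 435896*(√26/43264) + 0/(668389/327) = 54487*√26/5408 + 0*(327/668389) = 54487*√26/5408 + 0 = 54487*√26/5408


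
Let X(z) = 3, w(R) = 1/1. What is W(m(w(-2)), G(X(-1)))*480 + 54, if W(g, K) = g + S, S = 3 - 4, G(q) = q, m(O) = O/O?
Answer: 54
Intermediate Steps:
w(R) = 1
m(O) = 1
S = -1
W(g, K) = -1 + g (W(g, K) = g - 1 = -1 + g)
W(m(w(-2)), G(X(-1)))*480 + 54 = (-1 + 1)*480 + 54 = 0*480 + 54 = 0 + 54 = 54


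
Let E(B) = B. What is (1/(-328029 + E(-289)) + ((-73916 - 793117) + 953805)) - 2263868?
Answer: -714779804529/328318 ≈ -2.1771e+6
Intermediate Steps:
(1/(-328029 + E(-289)) + ((-73916 - 793117) + 953805)) - 2263868 = (1/(-328029 - 289) + ((-73916 - 793117) + 953805)) - 2263868 = (1/(-328318) + (-867033 + 953805)) - 2263868 = (-1/328318 + 86772) - 2263868 = 28488809495/328318 - 2263868 = -714779804529/328318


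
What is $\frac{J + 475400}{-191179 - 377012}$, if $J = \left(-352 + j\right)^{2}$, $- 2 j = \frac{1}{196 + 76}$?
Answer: $- \frac{4547590039}{4311491584} \approx -1.0548$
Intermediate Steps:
$j = - \frac{1}{544}$ ($j = - \frac{1}{2 \left(196 + 76\right)} = - \frac{1}{2 \cdot 272} = \left(- \frac{1}{2}\right) \frac{1}{272} = - \frac{1}{544} \approx -0.0018382$)
$J = \frac{36668037121}{295936}$ ($J = \left(-352 - \frac{1}{544}\right)^{2} = \left(- \frac{191489}{544}\right)^{2} = \frac{36668037121}{295936} \approx 1.2391 \cdot 10^{5}$)
$\frac{J + 475400}{-191179 - 377012} = \frac{\frac{36668037121}{295936} + 475400}{-191179 - 377012} = \frac{177356011521}{295936 \left(-568191\right)} = \frac{177356011521}{295936} \left(- \frac{1}{568191}\right) = - \frac{4547590039}{4311491584}$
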